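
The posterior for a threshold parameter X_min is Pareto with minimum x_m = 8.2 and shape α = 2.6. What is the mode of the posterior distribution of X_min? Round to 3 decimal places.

8.200

The Pareto density is strictly decreasing on [x_m, ∞), so the mode is x_m = 8.200.
Mean = α·x_m/(α−1) = 2.6·8.2/1.6 = 13.325.
This is the posterior mode — the MAP estimate.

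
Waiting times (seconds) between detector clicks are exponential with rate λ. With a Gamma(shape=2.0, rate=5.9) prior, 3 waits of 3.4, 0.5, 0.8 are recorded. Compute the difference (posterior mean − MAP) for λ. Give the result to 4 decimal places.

Σ times = 4.7. Posterior: Gamma(shape = 2.0+3 = 5.0, rate = 5.9+4.7 = 10.6).
Mode = (α−1)/β = 4.0/10.6 = 0.3774.
Mean = α/β = 5.0/10.6 = 0.4717.
Difference = 0.4717 − 0.3774 = 0.0943.

0.0943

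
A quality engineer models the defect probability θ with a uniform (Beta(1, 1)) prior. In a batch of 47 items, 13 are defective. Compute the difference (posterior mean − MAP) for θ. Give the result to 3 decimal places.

0.009

Posterior: Beta(1+13, 1+34) = Beta(14, 35).
Mode = (14−1)/(14+35−2) = 13/47 = 0.277.
With a flat prior the MAP equals the MLE, 13/47.
Mean = 14/(14+35) = 14/49 = 0.286.
Difference = 0.286 − 0.277 = 0.009.
Mean > mode: the posterior has a right tail.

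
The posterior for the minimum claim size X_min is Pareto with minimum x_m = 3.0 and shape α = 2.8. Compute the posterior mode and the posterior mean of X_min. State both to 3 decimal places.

The Pareto density is strictly decreasing on [x_m, ∞), so the mode is x_m = 3.000.
Mean = α·x_m/(α−1) = 2.8·3.0/1.8 = 4.667.

MAP = 3.000; posterior mean = 4.667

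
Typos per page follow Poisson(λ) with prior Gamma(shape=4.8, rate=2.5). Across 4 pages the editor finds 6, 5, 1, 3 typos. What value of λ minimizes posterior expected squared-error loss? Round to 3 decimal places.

3.046

Σ counts = 15. Posterior: Gamma(shape = 4.8+15 = 19.8, rate = 2.5+4 = 6.5).
Mode = (α−1)/β = 18.8/6.5 = 2.892.
Mean = α/β = 19.8/6.5 = 3.046.
Squared-error loss ⇒ the optimal estimator is the posterior mean.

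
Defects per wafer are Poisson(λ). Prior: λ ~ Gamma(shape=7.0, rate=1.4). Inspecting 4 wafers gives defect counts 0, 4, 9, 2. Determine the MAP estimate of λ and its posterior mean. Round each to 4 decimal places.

MAP = 3.8889, posterior mean = 4.0741

Σ counts = 15. Posterior: Gamma(shape = 7.0+15 = 22.0, rate = 1.4+4 = 5.4).
Mode = (α−1)/β = 21.0/5.4 = 3.8889.
Mean = α/β = 22.0/5.4 = 4.0741.
Mean > mode: the posterior has a right tail.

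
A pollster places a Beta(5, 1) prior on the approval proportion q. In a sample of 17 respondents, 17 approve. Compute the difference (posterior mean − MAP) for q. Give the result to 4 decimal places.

-0.0435

Posterior: Beta(5+17, 1+0) = Beta(22, 1).
Since β = 1 ≤ 1 and α > 1, the Beta density is monotone increasing on [0,1]; the mode is at 1.
Mean = 22/(22+1) = 0.9565.
Difference = 0.9565 − 1.0000 = -0.0435.
Mode > mean: the posterior has a left tail.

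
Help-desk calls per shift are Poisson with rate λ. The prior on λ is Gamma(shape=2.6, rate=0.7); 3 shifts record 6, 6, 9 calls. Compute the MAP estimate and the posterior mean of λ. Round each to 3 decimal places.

Σ counts = 21. Posterior: Gamma(shape = 2.6+21 = 23.6, rate = 0.7+3 = 3.7).
Mode = (α−1)/β = 22.6/3.7 = 6.108.
Mean = α/β = 23.6/3.7 = 6.378.

MAP estimate = 6.108, posterior mean = 6.378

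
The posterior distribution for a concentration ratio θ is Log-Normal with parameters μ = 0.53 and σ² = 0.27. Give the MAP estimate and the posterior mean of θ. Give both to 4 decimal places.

Mode = exp(μ − σ²) = exp(0.26) = 1.2969.
Mean = exp(μ + σ²/2) = exp(0.665) = 1.9445.

MAP estimate = 1.2969, posterior mean = 1.9445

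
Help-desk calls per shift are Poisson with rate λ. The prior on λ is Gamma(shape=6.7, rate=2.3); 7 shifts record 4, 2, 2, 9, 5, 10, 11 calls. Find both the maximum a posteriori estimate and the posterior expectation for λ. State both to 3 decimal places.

Σ counts = 43. Posterior: Gamma(shape = 6.7+43 = 49.7, rate = 2.3+7 = 9.3).
Mode = (α−1)/β = 48.7/9.3 = 5.237.
Mean = α/β = 49.7/9.3 = 5.344.

MAP: 5.237. Posterior mean: 5.344.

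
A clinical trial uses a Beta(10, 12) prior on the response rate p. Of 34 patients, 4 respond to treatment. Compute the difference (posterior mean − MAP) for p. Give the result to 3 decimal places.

Posterior: Beta(10+4, 12+30) = Beta(14, 42).
Mode = (14−1)/(14+42−2) = 13/54 = 0.241.
Mean = 14/(14+42) = 14/56 = 0.250.
Difference = 0.250 − 0.241 = 0.009.

0.009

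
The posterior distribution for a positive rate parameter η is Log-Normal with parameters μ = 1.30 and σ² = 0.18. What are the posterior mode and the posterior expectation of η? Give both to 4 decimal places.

η_MAP = 3.0649, E[η|data] = 4.0149

Mode = exp(μ − σ²) = exp(1.12) = 3.0649.
Mean = exp(μ + σ²/2) = exp(1.390) = 4.0149.
The posterior is right-skewed, so the mean exceeds the mode.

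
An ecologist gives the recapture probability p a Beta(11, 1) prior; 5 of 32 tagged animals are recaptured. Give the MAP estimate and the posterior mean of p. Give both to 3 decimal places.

Posterior: Beta(11+5, 1+27) = Beta(16, 28).
Mode = (16−1)/(16+28−2) = 15/42 = 0.357.
Mean = 16/(16+28) = 16/44 = 0.364.
The mean is pulled above the mode by the posterior's right skew.

MAP = 0.357, posterior mean = 0.364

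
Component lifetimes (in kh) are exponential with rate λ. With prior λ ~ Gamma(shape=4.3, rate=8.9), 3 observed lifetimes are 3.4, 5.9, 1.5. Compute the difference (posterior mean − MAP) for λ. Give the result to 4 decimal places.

0.0508

Σ times = 10.8. Posterior: Gamma(shape = 4.3+3 = 7.3, rate = 8.9+10.8 = 19.7).
Mode = (α−1)/β = 6.3/19.7 = 0.3198.
Mean = α/β = 7.3/19.7 = 0.3706.
Difference = 0.3706 − 0.3198 = 0.0508.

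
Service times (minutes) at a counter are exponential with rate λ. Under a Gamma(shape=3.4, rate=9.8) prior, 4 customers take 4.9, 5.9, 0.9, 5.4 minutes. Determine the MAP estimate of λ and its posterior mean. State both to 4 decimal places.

Σ times = 17.1. Posterior: Gamma(shape = 3.4+4 = 7.4, rate = 9.8+17.1 = 26.9).
Mode = (α−1)/β = 6.4/26.9 = 0.2379.
Mean = α/β = 7.4/26.9 = 0.2751.
Mean > mode: the posterior has a right tail.

λ_MAP = 0.2379, E[λ|data] = 0.2751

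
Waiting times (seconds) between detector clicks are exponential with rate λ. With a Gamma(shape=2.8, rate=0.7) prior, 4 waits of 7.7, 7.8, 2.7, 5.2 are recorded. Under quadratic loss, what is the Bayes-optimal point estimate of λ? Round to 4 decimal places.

0.2822

Σ times = 23.4. Posterior: Gamma(shape = 2.8+4 = 6.8, rate = 0.7+23.4 = 24.1).
Mode = (α−1)/β = 5.8/24.1 = 0.2407.
Mean = α/β = 6.8/24.1 = 0.2822.
Quadratic loss ⇒ the optimal estimator is the posterior mean.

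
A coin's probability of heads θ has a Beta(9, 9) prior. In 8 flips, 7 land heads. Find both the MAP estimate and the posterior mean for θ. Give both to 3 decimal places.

Posterior: Beta(9+7, 9+1) = Beta(16, 10).
Mode = (16−1)/(16+10−2) = 15/24 = 0.625.
Mean = 16/(16+10) = 16/26 = 0.615.
Mode > mean: the posterior has a left tail.

θ_MAP = 0.625, E[θ|data] = 0.615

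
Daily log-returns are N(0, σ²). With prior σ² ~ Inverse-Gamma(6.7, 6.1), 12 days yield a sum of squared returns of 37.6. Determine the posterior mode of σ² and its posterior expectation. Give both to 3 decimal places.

Posterior: Inverse-Gamma(shape = 6.7+12/2 = 12.7, scale = 6.1+37.6/2 = 24.9).
Mode = β/(α+1) = 24.9/13.7 = 1.818.
Mean = β/(α−1) = 24.9/11.7 = 2.128.
The posterior is right-skewed, so the mean exceeds the mode.

MAP = 1.818; posterior mean = 2.128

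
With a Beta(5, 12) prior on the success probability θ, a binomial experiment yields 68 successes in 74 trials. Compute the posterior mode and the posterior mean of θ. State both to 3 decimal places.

MAP = 0.809; posterior mean = 0.802

Posterior: Beta(5+68, 12+6) = Beta(73, 18).
Mode = (73−1)/(73+18−2) = 72/89 = 0.809.
Mean = 73/(73+18) = 73/91 = 0.802.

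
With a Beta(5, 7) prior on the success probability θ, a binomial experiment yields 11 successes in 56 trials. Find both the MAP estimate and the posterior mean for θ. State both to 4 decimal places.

MAP = 0.2273, posterior mean = 0.2353

Posterior: Beta(5+11, 7+45) = Beta(16, 52).
Mode = (16−1)/(16+52−2) = 15/66 = 0.2273.
Mean = 16/(16+52) = 16/68 = 0.2353.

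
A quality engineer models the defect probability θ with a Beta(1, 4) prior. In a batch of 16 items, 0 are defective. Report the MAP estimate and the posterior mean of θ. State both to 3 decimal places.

MAP = 0.000; posterior mean = 0.048

Posterior: Beta(1+0, 4+16) = Beta(1, 20).
Since α = 1 ≤ 1 and β > 1, the Beta density is monotone decreasing on [0,1]; the mode is at 0.
Mean = 1/(1+20) = 0.048.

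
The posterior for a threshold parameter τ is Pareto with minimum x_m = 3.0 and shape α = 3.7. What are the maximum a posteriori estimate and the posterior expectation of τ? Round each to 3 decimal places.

The Pareto density is strictly decreasing on [x_m, ∞), so the mode is x_m = 3.000.
Mean = α·x_m/(α−1) = 3.7·3.0/2.7 = 4.111.
The mean is pulled above the mode by the posterior's right skew.

τ_MAP = 3.000, E[τ|data] = 4.111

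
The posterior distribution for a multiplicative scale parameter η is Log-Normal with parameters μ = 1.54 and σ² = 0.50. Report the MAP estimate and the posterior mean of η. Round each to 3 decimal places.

MAP: 2.829. Posterior mean: 5.989.

Mode = exp(μ − σ²) = exp(1.04) = 2.829.
Mean = exp(μ + σ²/2) = exp(1.790) = 5.989.
The mean is pulled above the mode by the posterior's right skew.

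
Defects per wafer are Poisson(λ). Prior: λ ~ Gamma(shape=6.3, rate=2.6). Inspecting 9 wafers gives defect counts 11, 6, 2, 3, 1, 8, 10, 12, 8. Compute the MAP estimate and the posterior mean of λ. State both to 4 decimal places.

Σ counts = 61. Posterior: Gamma(shape = 6.3+61 = 67.3, rate = 2.6+9 = 11.6).
Mode = (α−1)/β = 66.3/11.6 = 5.7155.
Mean = α/β = 67.3/11.6 = 5.8017.

λ_MAP = 5.7155, E[λ|data] = 5.8017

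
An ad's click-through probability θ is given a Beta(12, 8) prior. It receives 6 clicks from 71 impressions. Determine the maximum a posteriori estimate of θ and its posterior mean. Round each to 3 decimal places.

Posterior: Beta(12+6, 8+65) = Beta(18, 73).
Mode = (18−1)/(18+73−2) = 17/89 = 0.191.
Mean = 18/(18+73) = 18/91 = 0.198.

MAP = 0.191, posterior mean = 0.198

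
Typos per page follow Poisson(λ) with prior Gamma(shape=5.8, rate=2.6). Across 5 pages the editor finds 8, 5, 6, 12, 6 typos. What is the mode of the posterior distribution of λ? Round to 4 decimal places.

5.5000

Σ counts = 37. Posterior: Gamma(shape = 5.8+37 = 42.8, rate = 2.6+5 = 7.6).
Mode = (α−1)/β = 41.8/7.6 = 5.5000.
Mean = α/β = 42.8/7.6 = 5.6316.
This is the posterior mode — the MAP estimate.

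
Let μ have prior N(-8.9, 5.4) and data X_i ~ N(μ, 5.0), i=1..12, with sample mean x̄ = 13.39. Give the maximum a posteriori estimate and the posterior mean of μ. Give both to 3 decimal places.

MAP = 11.793, posterior mean = 11.793

Posterior for μ is Normal. Precision-weighted mean: (1/5.4·-8.9 + 12/5.0·13.39) / (1/5.4 + 12/5.0) = 11.793.
A Normal posterior is symmetric, so mode = mean.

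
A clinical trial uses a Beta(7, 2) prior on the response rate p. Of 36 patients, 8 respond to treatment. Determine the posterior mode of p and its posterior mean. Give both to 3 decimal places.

Posterior: Beta(7+8, 2+28) = Beta(15, 30).
Mode = (15−1)/(15+30−2) = 14/43 = 0.326.
Mean = 15/(15+30) = 15/45 = 0.333.
The posterior is right-skewed, so the mean exceeds the mode.

MAP = 0.326, posterior mean = 0.333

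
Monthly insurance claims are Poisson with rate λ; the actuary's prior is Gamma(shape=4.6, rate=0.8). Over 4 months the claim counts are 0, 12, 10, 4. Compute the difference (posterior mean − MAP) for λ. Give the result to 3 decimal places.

Σ counts = 26. Posterior: Gamma(shape = 4.6+26 = 30.6, rate = 0.8+4 = 4.8).
Mode = (α−1)/β = 29.6/4.8 = 6.167.
Mean = α/β = 30.6/4.8 = 6.375.
Difference = 6.375 − 6.167 = 0.208.
Right-skewed posterior ⇒ mode < mean.

0.208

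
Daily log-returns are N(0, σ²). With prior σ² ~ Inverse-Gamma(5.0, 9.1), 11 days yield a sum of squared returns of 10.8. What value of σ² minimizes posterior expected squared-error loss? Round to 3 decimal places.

1.526

Posterior: Inverse-Gamma(shape = 5.0+11/2 = 10.5, scale = 9.1+10.8/2 = 14.5).
Mode = β/(α+1) = 14.5/11.5 = 1.261.
Mean = β/(α−1) = 14.5/9.5 = 1.526.
Squared-error loss ⇒ the optimal estimator is the posterior mean.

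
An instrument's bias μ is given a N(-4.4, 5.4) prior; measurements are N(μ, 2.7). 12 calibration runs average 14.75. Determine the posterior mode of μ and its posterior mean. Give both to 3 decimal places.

posterior mode = 13.984, posterior mean = 13.984

Posterior for μ is Normal. Precision-weighted mean: (1/5.4·-4.4 + 12/2.7·14.75) / (1/5.4 + 12/2.7) = 13.984.
A Normal posterior is symmetric, so mode = mean.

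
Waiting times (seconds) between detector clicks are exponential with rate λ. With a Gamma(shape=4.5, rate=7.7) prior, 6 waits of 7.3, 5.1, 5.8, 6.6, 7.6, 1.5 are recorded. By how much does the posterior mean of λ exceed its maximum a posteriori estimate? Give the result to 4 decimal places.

0.0240

Σ times = 33.9. Posterior: Gamma(shape = 4.5+6 = 10.5, rate = 7.7+33.9 = 41.6).
Mode = (α−1)/β = 9.5/41.6 = 0.2284.
Mean = α/β = 10.5/41.6 = 0.2524.
Difference = 0.2524 − 0.2284 = 0.0240.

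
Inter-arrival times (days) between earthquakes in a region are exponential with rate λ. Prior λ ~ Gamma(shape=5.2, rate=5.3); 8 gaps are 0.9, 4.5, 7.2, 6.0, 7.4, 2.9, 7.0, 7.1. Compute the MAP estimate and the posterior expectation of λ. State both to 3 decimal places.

Σ times = 43.0. Posterior: Gamma(shape = 5.2+8 = 13.2, rate = 5.3+43.0 = 48.3).
Mode = (α−1)/β = 12.2/48.3 = 0.253.
Mean = α/β = 13.2/48.3 = 0.273.
Right-skewed posterior ⇒ mode < mean.

MAP = 0.253, posterior mean = 0.273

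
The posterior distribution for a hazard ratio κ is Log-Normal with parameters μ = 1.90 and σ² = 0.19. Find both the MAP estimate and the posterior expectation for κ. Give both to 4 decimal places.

Mode = exp(μ − σ²) = exp(1.71) = 5.5290.
Mean = exp(μ + σ²/2) = exp(1.995) = 7.3522.
The posterior is right-skewed, so the mean exceeds the mode.

MAP = 5.5290, posterior mean = 7.3522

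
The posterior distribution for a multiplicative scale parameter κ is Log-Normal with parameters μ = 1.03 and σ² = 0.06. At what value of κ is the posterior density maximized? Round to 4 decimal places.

Mode = exp(μ − σ²) = exp(0.97) = 2.6379.
Mean = exp(μ + σ²/2) = exp(1.060) = 2.8864.
This is the posterior mode — the MAP estimate.

2.6379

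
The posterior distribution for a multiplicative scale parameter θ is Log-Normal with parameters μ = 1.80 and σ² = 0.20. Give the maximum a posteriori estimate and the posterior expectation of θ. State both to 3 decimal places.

Mode = exp(μ − σ²) = exp(1.60) = 4.953.
Mean = exp(μ + σ²/2) = exp(1.900) = 6.686.
The mean is pulled above the mode by the posterior's right skew.

θ_MAP = 4.953, E[θ|data] = 6.686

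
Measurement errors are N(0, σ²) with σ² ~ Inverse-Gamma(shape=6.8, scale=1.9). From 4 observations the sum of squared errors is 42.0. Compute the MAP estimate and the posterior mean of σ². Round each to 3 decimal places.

MAP = 2.337, posterior mean = 2.936

Posterior: Inverse-Gamma(shape = 6.8+4/2 = 8.8, scale = 1.9+42.0/2 = 22.9).
Mode = β/(α+1) = 22.9/9.8 = 2.337.
Mean = β/(α−1) = 22.9/7.8 = 2.936.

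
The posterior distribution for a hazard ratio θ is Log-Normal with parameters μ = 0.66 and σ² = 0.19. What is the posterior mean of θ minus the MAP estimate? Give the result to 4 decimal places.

0.5276

Mode = exp(μ − σ²) = exp(0.47) = 1.6000.
Mean = exp(μ + σ²/2) = exp(0.755) = 2.1276.
Difference = 2.1276 − 1.6000 = 0.5276.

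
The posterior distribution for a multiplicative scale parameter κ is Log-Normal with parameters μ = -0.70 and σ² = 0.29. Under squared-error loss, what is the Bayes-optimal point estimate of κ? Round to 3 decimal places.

0.574

Mode = exp(μ − σ²) = exp(-0.99) = 0.372.
Mean = exp(μ + σ²/2) = exp(-0.555) = 0.574.
Squared-error loss ⇒ the optimal estimator is the posterior mean.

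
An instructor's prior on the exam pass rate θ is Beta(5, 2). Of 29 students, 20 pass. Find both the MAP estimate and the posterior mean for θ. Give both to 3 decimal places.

Posterior: Beta(5+20, 2+9) = Beta(25, 11).
Mode = (25−1)/(25+11−2) = 24/34 = 0.706.
Mean = 25/(25+11) = 25/36 = 0.694.
Mode > mean: the posterior has a left tail.

MAP estimate = 0.706, posterior mean = 0.694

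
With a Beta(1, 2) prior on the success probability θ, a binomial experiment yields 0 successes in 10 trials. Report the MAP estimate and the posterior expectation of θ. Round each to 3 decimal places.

Posterior: Beta(1+0, 2+10) = Beta(1, 12).
Since α = 1 ≤ 1 and β > 1, the Beta density is monotone decreasing on [0,1]; the mode is at 0.
Mean = 1/(1+12) = 0.077.

MAP = 0.000, posterior mean = 0.077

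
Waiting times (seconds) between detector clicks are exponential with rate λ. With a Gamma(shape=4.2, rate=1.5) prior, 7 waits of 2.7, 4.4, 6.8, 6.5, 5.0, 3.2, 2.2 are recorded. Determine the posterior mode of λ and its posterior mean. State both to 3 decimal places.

MAP: 0.316. Posterior mean: 0.347.

Σ times = 30.8. Posterior: Gamma(shape = 4.2+7 = 11.2, rate = 1.5+30.8 = 32.3).
Mode = (α−1)/β = 10.2/32.3 = 0.316.
Mean = α/β = 11.2/32.3 = 0.347.
The mean is pulled above the mode by the posterior's right skew.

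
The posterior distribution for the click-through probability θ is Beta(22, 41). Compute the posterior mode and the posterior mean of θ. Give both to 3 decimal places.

θ_MAP = 0.344, E[θ|data] = 0.349

Mode = (22−1)/(22+41−2) = 21/61 = 0.344.
Mean = 22/(22+41) = 22/63 = 0.349.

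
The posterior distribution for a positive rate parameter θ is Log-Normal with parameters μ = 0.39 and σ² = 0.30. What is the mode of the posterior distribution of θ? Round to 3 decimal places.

Mode = exp(μ − σ²) = exp(0.09) = 1.094.
Mean = exp(μ + σ²/2) = exp(0.540) = 1.716.
This is the posterior mode — the MAP estimate.

1.094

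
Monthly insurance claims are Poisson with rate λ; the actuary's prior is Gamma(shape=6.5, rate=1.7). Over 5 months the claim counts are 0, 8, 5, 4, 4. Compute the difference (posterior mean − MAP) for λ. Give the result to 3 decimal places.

0.149

Σ counts = 21. Posterior: Gamma(shape = 6.5+21 = 27.5, rate = 1.7+5 = 6.7).
Mode = (α−1)/β = 26.5/6.7 = 3.955.
Mean = α/β = 27.5/6.7 = 4.104.
Difference = 4.104 − 3.955 = 0.149.
The posterior is right-skewed, so the mean exceeds the mode.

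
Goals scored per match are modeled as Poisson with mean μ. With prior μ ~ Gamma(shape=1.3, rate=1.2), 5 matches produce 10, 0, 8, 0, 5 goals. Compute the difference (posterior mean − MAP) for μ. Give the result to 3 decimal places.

0.161

Σ counts = 23. Posterior: Gamma(shape = 1.3+23 = 24.3, rate = 1.2+5 = 6.2).
Mode = (α−1)/β = 23.3/6.2 = 3.758.
Mean = α/β = 24.3/6.2 = 3.919.
Difference = 3.919 − 3.758 = 0.161.
The mean is pulled above the mode by the posterior's right skew.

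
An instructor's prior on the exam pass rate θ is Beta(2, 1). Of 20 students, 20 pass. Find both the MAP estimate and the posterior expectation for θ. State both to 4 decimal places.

Posterior: Beta(2+20, 1+0) = Beta(22, 1).
Since β = 1 ≤ 1 and α > 1, the Beta density is monotone increasing on [0,1]; the mode is at 1.
Mean = 22/(22+1) = 0.9565.

MAP = 1.0000; posterior mean = 0.9565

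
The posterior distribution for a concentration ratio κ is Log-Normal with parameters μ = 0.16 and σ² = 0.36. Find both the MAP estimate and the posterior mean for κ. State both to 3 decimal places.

MAP = 0.819; posterior mean = 1.405

Mode = exp(μ − σ²) = exp(-0.20) = 0.819.
Mean = exp(μ + σ²/2) = exp(0.340) = 1.405.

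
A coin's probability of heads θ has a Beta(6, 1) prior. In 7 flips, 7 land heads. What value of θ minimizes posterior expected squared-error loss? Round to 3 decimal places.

Posterior: Beta(6+7, 1+0) = Beta(13, 1).
Since β = 1 ≤ 1 and α > 1, the Beta density is monotone increasing on [0,1]; the mode is at 1.
Mean = 13/(13+1) = 0.929.
Squared-error loss ⇒ the optimal estimator is the posterior mean.

0.929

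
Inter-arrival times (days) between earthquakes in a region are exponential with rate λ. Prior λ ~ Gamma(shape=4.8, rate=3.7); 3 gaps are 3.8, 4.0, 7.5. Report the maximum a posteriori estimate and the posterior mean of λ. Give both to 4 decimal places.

λ_MAP = 0.3579, E[λ|data] = 0.4105

Σ times = 15.3. Posterior: Gamma(shape = 4.8+3 = 7.8, rate = 3.7+15.3 = 19.0).
Mode = (α−1)/β = 6.8/19.0 = 0.3579.
Mean = α/β = 7.8/19.0 = 0.4105.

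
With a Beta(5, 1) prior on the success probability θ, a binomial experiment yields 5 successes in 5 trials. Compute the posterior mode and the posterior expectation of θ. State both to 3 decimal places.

posterior mode = 1.000, posterior expectation = 0.909

Posterior: Beta(5+5, 1+0) = Beta(10, 1).
Since β = 1 ≤ 1 and α > 1, the Beta density is monotone increasing on [0,1]; the mode is at 1.
Mean = 10/(10+1) = 0.909.
The posterior is left-skewed, so the mode exceeds the mean.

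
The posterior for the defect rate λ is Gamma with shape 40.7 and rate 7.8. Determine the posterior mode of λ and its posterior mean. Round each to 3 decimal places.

MAP: 5.090. Posterior mean: 5.218.

Mode = (α−1)/β = 39.7/7.8 = 5.090.
Mean = α/β = 40.7/7.8 = 5.218.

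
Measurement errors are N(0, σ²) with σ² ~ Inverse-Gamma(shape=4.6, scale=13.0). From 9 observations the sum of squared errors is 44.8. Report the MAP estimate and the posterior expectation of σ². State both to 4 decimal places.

MAP estimate = 3.5050, posterior expectation = 4.3704

Posterior: Inverse-Gamma(shape = 4.6+9/2 = 9.1, scale = 13.0+44.8/2 = 35.4).
Mode = β/(α+1) = 35.4/10.1 = 3.5050.
Mean = β/(α−1) = 35.4/8.1 = 4.3704.
The mean is pulled above the mode by the posterior's right skew.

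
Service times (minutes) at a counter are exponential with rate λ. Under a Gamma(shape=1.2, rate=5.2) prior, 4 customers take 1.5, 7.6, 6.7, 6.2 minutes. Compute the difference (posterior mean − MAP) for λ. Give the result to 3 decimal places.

Σ times = 22.0. Posterior: Gamma(shape = 1.2+4 = 5.2, rate = 5.2+22.0 = 27.2).
Mode = (α−1)/β = 4.2/27.2 = 0.154.
Mean = α/β = 5.2/27.2 = 0.191.
Difference = 0.191 − 0.154 = 0.037.

0.037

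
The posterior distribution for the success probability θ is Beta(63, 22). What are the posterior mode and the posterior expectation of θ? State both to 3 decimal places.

θ_MAP = 0.747, E[θ|data] = 0.741

Mode = (63−1)/(63+22−2) = 62/83 = 0.747.
Mean = 63/(63+22) = 63/85 = 0.741.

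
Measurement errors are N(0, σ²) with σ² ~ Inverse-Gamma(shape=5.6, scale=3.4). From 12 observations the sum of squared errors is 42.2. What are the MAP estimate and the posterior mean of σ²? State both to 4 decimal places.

MAP = 1.9444; posterior mean = 2.3113

Posterior: Inverse-Gamma(shape = 5.6+12/2 = 11.6, scale = 3.4+42.2/2 = 24.5).
Mode = β/(α+1) = 24.5/12.6 = 1.9444.
Mean = β/(α−1) = 24.5/10.6 = 2.3113.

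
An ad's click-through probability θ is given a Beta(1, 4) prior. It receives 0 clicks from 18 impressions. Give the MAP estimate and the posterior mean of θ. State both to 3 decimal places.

MAP: 0.000. Posterior mean: 0.043.

Posterior: Beta(1+0, 4+18) = Beta(1, 22).
Since α = 1 ≤ 1 and β > 1, the Beta density is monotone decreasing on [0,1]; the mode is at 0.
Mean = 1/(1+22) = 0.043.
The mean is pulled above the mode by the posterior's right skew.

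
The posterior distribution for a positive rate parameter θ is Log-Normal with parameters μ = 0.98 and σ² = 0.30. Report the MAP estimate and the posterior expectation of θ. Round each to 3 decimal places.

Mode = exp(μ − σ²) = exp(0.68) = 1.974.
Mean = exp(μ + σ²/2) = exp(1.130) = 3.096.

MAP: 1.974. Posterior mean: 3.096.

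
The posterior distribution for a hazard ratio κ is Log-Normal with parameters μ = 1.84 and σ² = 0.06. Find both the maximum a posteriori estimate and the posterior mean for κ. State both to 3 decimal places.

Mode = exp(μ − σ²) = exp(1.78) = 5.930.
Mean = exp(μ + σ²/2) = exp(1.870) = 6.488.
Mean > mode: the posterior has a right tail.

maximum a posteriori estimate = 5.930, posterior mean = 6.488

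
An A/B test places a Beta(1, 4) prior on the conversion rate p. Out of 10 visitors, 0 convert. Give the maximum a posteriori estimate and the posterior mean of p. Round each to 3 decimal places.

MAP: 0.000. Posterior mean: 0.067.

Posterior: Beta(1+0, 4+10) = Beta(1, 14).
Since α = 1 ≤ 1 and β > 1, the Beta density is monotone decreasing on [0,1]; the mode is at 0.
Mean = 1/(1+14) = 0.067.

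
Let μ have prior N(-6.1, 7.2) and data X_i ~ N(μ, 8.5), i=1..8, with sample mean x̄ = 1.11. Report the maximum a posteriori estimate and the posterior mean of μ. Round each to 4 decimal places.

Posterior for μ is Normal. Precision-weighted mean: (1/7.2·-6.1 + 8/8.5·1.11) / (1/7.2 + 8/8.5) = 0.1828.
A Normal posterior is symmetric, so mode = mean.

maximum a posteriori estimate = 0.1828, posterior mean = 0.1828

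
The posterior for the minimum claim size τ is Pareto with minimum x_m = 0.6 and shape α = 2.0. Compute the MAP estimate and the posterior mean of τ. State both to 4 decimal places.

The Pareto density is strictly decreasing on [x_m, ∞), so the mode is x_m = 0.6000.
Mean = α·x_m/(α−1) = 2.0·0.6/1.0 = 1.2000.

MAP: 0.6000. Posterior mean: 1.2000.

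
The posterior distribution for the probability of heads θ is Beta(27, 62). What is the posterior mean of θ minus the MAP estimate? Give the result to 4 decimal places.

Mode = (27−1)/(27+62−2) = 26/87 = 0.2989.
Mean = 27/(27+62) = 27/89 = 0.3034.
Difference = 0.3034 − 0.2989 = 0.0045.
The mean is pulled above the mode by the posterior's right skew.

0.0045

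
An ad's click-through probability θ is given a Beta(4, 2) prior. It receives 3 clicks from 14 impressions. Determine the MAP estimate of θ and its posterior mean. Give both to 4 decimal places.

Posterior: Beta(4+3, 2+11) = Beta(7, 13).
Mode = (7−1)/(7+13−2) = 6/18 = 0.3333.
Mean = 7/(7+13) = 7/20 = 0.3500.

MAP = 0.3333, posterior mean = 0.3500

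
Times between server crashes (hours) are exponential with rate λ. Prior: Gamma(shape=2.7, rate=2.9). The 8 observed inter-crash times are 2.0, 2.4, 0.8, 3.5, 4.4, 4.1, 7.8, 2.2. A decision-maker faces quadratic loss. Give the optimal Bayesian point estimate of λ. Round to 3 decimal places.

Σ times = 27.2. Posterior: Gamma(shape = 2.7+8 = 10.7, rate = 2.9+27.2 = 30.1).
Mode = (α−1)/β = 9.7/30.1 = 0.322.
Mean = α/β = 10.7/30.1 = 0.355.
Quadratic loss ⇒ the optimal estimator is the posterior mean.

0.355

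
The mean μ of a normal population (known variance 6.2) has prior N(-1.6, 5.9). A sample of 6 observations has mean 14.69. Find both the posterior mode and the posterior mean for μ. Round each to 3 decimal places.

posterior mode = 12.262, posterior mean = 12.262

Posterior for μ is Normal. Precision-weighted mean: (1/5.9·-1.6 + 6/6.2·14.69) / (1/5.9 + 6/6.2) = 12.262.
A Normal posterior is symmetric, so mode = mean.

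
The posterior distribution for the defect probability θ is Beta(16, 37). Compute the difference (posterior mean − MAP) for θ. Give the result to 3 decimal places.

Mode = (16−1)/(16+37−2) = 15/51 = 0.294.
Mean = 16/(16+37) = 16/53 = 0.302.
Difference = 0.302 − 0.294 = 0.008.

0.008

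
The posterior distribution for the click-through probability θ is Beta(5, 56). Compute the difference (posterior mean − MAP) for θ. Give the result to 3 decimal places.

0.014

Mode = (5−1)/(5+56−2) = 4/59 = 0.068.
Mean = 5/(5+56) = 5/61 = 0.082.
Difference = 0.082 − 0.068 = 0.014.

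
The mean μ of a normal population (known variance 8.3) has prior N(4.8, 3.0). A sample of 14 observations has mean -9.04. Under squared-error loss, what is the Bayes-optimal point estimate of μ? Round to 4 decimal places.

Posterior for μ is Normal. Precision-weighted mean: (1/3.0·4.8 + 14/8.3·-9.04) / (1/3.0 + 14/8.3) = -6.7563.
A Normal posterior is symmetric, so mode = mean.
Squared-error loss ⇒ the optimal estimator is the posterior mean.

-6.7563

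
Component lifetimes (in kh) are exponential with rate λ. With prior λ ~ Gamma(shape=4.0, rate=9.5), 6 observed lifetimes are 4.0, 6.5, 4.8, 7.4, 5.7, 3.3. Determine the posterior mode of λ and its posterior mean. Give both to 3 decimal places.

Σ times = 31.7. Posterior: Gamma(shape = 4.0+6 = 10.0, rate = 9.5+31.7 = 41.2).
Mode = (α−1)/β = 9.0/41.2 = 0.218.
Mean = α/β = 10.0/41.2 = 0.243.

λ_MAP = 0.218, E[λ|data] = 0.243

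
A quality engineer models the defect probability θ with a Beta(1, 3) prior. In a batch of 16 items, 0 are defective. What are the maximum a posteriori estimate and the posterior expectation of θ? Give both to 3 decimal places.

Posterior: Beta(1+0, 3+16) = Beta(1, 19).
Since α = 1 ≤ 1 and β > 1, the Beta density is monotone decreasing on [0,1]; the mode is at 0.
Mean = 1/(1+19) = 0.050.

MAP = 0.000, posterior mean = 0.050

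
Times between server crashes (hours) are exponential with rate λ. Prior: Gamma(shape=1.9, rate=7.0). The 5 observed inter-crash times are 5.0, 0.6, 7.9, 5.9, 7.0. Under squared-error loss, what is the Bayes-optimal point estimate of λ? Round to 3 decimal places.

0.207

Σ times = 26.4. Posterior: Gamma(shape = 1.9+5 = 6.9, rate = 7.0+26.4 = 33.4).
Mode = (α−1)/β = 5.9/33.4 = 0.177.
Mean = α/β = 6.9/33.4 = 0.207.
Squared-error loss ⇒ the optimal estimator is the posterior mean.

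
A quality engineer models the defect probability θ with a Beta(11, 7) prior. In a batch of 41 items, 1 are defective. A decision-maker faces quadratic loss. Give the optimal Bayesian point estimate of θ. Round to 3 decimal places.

Posterior: Beta(11+1, 7+40) = Beta(12, 47).
Mode = (12−1)/(12+47−2) = 11/57 = 0.193.
Mean = 12/(12+47) = 12/59 = 0.203.
Quadratic loss ⇒ the optimal estimator is the posterior mean.

0.203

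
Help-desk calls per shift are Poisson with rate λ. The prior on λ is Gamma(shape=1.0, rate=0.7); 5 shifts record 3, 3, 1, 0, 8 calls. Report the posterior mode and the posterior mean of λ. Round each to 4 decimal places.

Σ counts = 15. Posterior: Gamma(shape = 1.0+15 = 16.0, rate = 0.7+5 = 5.7).
Mode = (α−1)/β = 15.0/5.7 = 2.6316.
Mean = α/β = 16.0/5.7 = 2.8070.

λ_MAP = 2.6316, E[λ|data] = 2.8070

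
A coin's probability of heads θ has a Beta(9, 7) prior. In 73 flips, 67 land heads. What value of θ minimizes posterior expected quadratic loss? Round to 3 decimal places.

Posterior: Beta(9+67, 7+6) = Beta(76, 13).
Mode = (76−1)/(76+13−2) = 75/87 = 0.862.
Mean = 76/(76+13) = 76/89 = 0.854.
Quadratic loss ⇒ the optimal estimator is the posterior mean.

0.854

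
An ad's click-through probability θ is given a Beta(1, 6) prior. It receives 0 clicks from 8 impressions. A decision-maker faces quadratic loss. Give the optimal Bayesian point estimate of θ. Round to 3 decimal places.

0.067

Posterior: Beta(1+0, 6+8) = Beta(1, 14).
Since α = 1 ≤ 1 and β > 1, the Beta density is monotone decreasing on [0,1]; the mode is at 0.
Mean = 1/(1+14) = 0.067.
Quadratic loss ⇒ the optimal estimator is the posterior mean.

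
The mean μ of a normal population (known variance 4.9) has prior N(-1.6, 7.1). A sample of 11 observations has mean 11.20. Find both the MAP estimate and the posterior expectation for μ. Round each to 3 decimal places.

MAP = 10.444, posterior mean = 10.444

Posterior for μ is Normal. Precision-weighted mean: (1/7.1·-1.6 + 11/4.9·11.20) / (1/7.1 + 11/4.9) = 10.444.
A Normal posterior is symmetric, so mode = mean.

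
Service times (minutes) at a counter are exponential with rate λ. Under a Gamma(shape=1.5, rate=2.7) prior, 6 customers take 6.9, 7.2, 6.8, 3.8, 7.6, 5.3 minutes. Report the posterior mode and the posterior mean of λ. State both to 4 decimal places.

Σ times = 37.6. Posterior: Gamma(shape = 1.5+6 = 7.5, rate = 2.7+37.6 = 40.3).
Mode = (α−1)/β = 6.5/40.3 = 0.1613.
Mean = α/β = 7.5/40.3 = 0.1861.

posterior mode = 0.1613, posterior mean = 0.1861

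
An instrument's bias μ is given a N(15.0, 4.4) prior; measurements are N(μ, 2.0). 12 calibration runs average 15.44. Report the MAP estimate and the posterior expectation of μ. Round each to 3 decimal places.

Posterior for μ is Normal. Precision-weighted mean: (1/4.4·15.0 + 12/2.0·15.44) / (1/4.4 + 12/2.0) = 15.424.
A Normal posterior is symmetric, so mode = mean.

MAP: 15.424. Posterior mean: 15.424.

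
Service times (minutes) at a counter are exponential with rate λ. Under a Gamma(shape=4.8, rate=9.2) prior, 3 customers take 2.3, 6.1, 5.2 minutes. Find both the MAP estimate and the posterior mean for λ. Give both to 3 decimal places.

Σ times = 13.6. Posterior: Gamma(shape = 4.8+3 = 7.8, rate = 9.2+13.6 = 22.8).
Mode = (α−1)/β = 6.8/22.8 = 0.298.
Mean = α/β = 7.8/22.8 = 0.342.
Right-skewed posterior ⇒ mode < mean.

MAP = 0.298, posterior mean = 0.342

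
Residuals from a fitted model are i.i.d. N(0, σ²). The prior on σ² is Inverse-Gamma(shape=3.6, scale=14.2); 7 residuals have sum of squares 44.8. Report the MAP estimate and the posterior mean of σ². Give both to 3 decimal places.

Posterior: Inverse-Gamma(shape = 3.6+7/2 = 7.1, scale = 14.2+44.8/2 = 36.6).
Mode = β/(α+1) = 36.6/8.1 = 4.519.
Mean = β/(α−1) = 36.6/6.1 = 6.000.
The mean is pulled above the mode by the posterior's right skew.

σ²_MAP = 4.519, E[σ²|data] = 6.000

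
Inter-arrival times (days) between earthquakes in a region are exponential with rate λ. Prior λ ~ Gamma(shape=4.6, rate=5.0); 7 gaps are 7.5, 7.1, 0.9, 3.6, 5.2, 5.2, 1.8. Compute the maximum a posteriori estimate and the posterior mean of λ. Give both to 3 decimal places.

λ_MAP = 0.292, E[λ|data] = 0.320

Σ times = 31.3. Posterior: Gamma(shape = 4.6+7 = 11.6, rate = 5.0+31.3 = 36.3).
Mode = (α−1)/β = 10.6/36.3 = 0.292.
Mean = α/β = 11.6/36.3 = 0.320.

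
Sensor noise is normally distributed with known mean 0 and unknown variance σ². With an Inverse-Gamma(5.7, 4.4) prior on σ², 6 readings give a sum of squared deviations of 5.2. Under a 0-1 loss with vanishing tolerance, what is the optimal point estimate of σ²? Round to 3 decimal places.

Posterior: Inverse-Gamma(shape = 5.7+6/2 = 8.7, scale = 4.4+5.2/2 = 7.0).
Mode = β/(α+1) = 7.0/9.7 = 0.722.
Mean = β/(α−1) = 7.0/7.7 = 0.909.
This is the posterior mode — the MAP estimate.

0.722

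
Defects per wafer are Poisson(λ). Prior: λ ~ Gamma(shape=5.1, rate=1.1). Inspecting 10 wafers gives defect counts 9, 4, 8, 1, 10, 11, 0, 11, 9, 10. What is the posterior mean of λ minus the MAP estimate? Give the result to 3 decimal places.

Σ counts = 73. Posterior: Gamma(shape = 5.1+73 = 78.1, rate = 1.1+10 = 11.1).
Mode = (α−1)/β = 77.1/11.1 = 6.946.
Mean = α/β = 78.1/11.1 = 7.036.
Difference = 7.036 − 6.946 = 0.090.

0.090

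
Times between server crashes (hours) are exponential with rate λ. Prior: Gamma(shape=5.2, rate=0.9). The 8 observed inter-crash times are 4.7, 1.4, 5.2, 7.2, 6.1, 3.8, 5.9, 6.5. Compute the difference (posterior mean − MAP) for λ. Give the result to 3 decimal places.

Σ times = 40.8. Posterior: Gamma(shape = 5.2+8 = 13.2, rate = 0.9+40.8 = 41.7).
Mode = (α−1)/β = 12.2/41.7 = 0.293.
Mean = α/β = 13.2/41.7 = 0.317.
Difference = 0.317 − 0.293 = 0.024.

0.024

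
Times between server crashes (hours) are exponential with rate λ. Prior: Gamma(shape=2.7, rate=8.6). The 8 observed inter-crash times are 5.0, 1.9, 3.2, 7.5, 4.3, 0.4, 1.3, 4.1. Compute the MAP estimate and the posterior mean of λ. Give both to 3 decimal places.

Σ times = 27.7. Posterior: Gamma(shape = 2.7+8 = 10.7, rate = 8.6+27.7 = 36.3).
Mode = (α−1)/β = 9.7/36.3 = 0.267.
Mean = α/β = 10.7/36.3 = 0.295.
The mean is pulled above the mode by the posterior's right skew.

λ_MAP = 0.267, E[λ|data] = 0.295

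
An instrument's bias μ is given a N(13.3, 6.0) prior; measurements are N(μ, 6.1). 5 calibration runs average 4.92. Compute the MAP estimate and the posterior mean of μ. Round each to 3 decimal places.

μ_MAP = 6.336, E[μ|data] = 6.336

Posterior for μ is Normal. Precision-weighted mean: (1/6.0·13.3 + 5/6.1·4.92) / (1/6.0 + 5/6.1) = 6.336.
A Normal posterior is symmetric, so mode = mean.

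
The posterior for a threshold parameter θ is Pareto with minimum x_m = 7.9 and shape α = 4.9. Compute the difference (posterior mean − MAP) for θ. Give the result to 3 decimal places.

2.026

The Pareto density is strictly decreasing on [x_m, ∞), so the mode is x_m = 7.900.
Mean = α·x_m/(α−1) = 4.9·7.9/3.9 = 9.926.
Difference = 9.926 − 7.900 = 2.026.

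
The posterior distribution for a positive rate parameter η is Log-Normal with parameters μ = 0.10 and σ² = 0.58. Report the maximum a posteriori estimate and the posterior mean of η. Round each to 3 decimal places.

MAP = 0.619; posterior mean = 1.477

Mode = exp(μ − σ²) = exp(-0.48) = 0.619.
Mean = exp(μ + σ²/2) = exp(0.390) = 1.477.
Mean > mode: the posterior has a right tail.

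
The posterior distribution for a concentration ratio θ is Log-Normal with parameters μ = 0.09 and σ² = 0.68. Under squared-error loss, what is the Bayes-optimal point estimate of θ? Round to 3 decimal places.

1.537

Mode = exp(μ − σ²) = exp(-0.59) = 0.554.
Mean = exp(μ + σ²/2) = exp(0.430) = 1.537.
Squared-error loss ⇒ the optimal estimator is the posterior mean.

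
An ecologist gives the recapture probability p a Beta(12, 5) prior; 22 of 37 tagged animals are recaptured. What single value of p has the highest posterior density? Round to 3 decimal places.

Posterior: Beta(12+22, 5+15) = Beta(34, 20).
Mode = (34−1)/(34+20−2) = 33/52 = 0.635.
Mean = 34/(34+20) = 34/54 = 0.630.
This is the posterior mode — the MAP estimate.

0.635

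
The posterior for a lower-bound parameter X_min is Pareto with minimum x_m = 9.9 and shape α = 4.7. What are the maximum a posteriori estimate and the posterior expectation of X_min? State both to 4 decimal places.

The Pareto density is strictly decreasing on [x_m, ∞), so the mode is x_m = 9.9000.
Mean = α·x_m/(α−1) = 4.7·9.9/3.7 = 12.5757.

X_min_MAP = 9.9000, E[X_min|data] = 12.5757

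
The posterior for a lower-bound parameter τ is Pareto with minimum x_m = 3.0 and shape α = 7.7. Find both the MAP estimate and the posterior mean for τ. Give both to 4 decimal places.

The Pareto density is strictly decreasing on [x_m, ∞), so the mode is x_m = 3.0000.
Mean = α·x_m/(α−1) = 7.7·3.0/6.7 = 3.4478.

τ_MAP = 3.0000, E[τ|data] = 3.4478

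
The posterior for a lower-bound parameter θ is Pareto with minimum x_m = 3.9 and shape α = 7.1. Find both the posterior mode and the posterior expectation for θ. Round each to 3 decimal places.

The Pareto density is strictly decreasing on [x_m, ∞), so the mode is x_m = 3.900.
Mean = α·x_m/(α−1) = 7.1·3.9/6.1 = 4.539.
Right-skewed posterior ⇒ mode < mean.

MAP = 3.900; posterior mean = 4.539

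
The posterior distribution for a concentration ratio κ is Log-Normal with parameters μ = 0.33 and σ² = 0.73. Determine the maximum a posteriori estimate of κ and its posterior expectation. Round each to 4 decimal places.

Mode = exp(μ − σ²) = exp(-0.40) = 0.6703.
Mean = exp(μ + σ²/2) = exp(0.695) = 2.0037.

maximum a posteriori estimate = 0.6703, posterior expectation = 2.0037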